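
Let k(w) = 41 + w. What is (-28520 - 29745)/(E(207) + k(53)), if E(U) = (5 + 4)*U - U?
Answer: -11653/350 ≈ -33.294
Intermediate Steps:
E(U) = 8*U (E(U) = 9*U - U = 8*U)
(-28520 - 29745)/(E(207) + k(53)) = (-28520 - 29745)/(8*207 + (41 + 53)) = -58265/(1656 + 94) = -58265/1750 = -58265*1/1750 = -11653/350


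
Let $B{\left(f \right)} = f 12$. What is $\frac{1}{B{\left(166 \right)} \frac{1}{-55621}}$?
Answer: $- \frac{55621}{1992} \approx -27.922$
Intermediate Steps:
$B{\left(f \right)} = 12 f$
$\frac{1}{B{\left(166 \right)} \frac{1}{-55621}} = \frac{1}{12 \cdot 166 \frac{1}{-55621}} = \frac{1}{1992 \left(- \frac{1}{55621}\right)} = \frac{1}{- \frac{1992}{55621}} = - \frac{55621}{1992}$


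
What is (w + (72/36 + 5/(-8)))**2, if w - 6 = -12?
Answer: 1369/64 ≈ 21.391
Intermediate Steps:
w = -6 (w = 6 - 12 = -6)
(w + (72/36 + 5/(-8)))**2 = (-6 + (72/36 + 5/(-8)))**2 = (-6 + (72*(1/36) + 5*(-1/8)))**2 = (-6 + (2 - 5/8))**2 = (-6 + 11/8)**2 = (-37/8)**2 = 1369/64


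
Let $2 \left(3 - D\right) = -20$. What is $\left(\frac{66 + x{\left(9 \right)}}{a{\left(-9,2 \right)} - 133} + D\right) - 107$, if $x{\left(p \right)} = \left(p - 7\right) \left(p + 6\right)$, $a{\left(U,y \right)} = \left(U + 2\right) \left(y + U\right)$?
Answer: $- \frac{666}{7} \approx -95.143$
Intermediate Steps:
$D = 13$ ($D = 3 - -10 = 3 + 10 = 13$)
$a{\left(U,y \right)} = \left(2 + U\right) \left(U + y\right)$
$x{\left(p \right)} = \left(-7 + p\right) \left(6 + p\right)$
$\left(\frac{66 + x{\left(9 \right)}}{a{\left(-9,2 \right)} - 133} + D\right) - 107 = \left(\frac{66 - \left(51 - 81\right)}{\left(\left(-9\right)^{2} + 2 \left(-9\right) + 2 \cdot 2 - 18\right) - 133} + 13\right) - 107 = \left(\frac{66 - -30}{\left(81 - 18 + 4 - 18\right) - 133} + 13\right) - 107 = \left(\frac{66 + 30}{49 - 133} + 13\right) - 107 = \left(\frac{96}{-84} + 13\right) - 107 = \left(96 \left(- \frac{1}{84}\right) + 13\right) - 107 = \left(- \frac{8}{7} + 13\right) - 107 = \frac{83}{7} - 107 = - \frac{666}{7}$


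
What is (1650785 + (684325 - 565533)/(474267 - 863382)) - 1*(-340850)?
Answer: 774974934233/389115 ≈ 1.9916e+6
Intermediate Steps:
(1650785 + (684325 - 565533)/(474267 - 863382)) - 1*(-340850) = (1650785 + 118792/(-389115)) + 340850 = (1650785 + 118792*(-1/389115)) + 340850 = (1650785 - 118792/389115) + 340850 = 642345086483/389115 + 340850 = 774974934233/389115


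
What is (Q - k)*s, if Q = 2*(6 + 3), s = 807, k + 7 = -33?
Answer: 46806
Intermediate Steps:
k = -40 (k = -7 - 33 = -40)
Q = 18 (Q = 2*9 = 18)
(Q - k)*s = (18 - 1*(-40))*807 = (18 + 40)*807 = 58*807 = 46806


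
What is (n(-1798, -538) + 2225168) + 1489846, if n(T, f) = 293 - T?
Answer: 3717105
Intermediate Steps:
(n(-1798, -538) + 2225168) + 1489846 = ((293 - 1*(-1798)) + 2225168) + 1489846 = ((293 + 1798) + 2225168) + 1489846 = (2091 + 2225168) + 1489846 = 2227259 + 1489846 = 3717105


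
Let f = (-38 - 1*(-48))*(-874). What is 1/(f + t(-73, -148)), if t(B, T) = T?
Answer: -1/8888 ≈ -0.00011251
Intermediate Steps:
f = -8740 (f = (-38 + 48)*(-874) = 10*(-874) = -8740)
1/(f + t(-73, -148)) = 1/(-8740 - 148) = 1/(-8888) = -1/8888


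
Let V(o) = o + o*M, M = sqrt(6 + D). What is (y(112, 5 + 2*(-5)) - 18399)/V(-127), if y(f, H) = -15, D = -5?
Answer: 9207/127 ≈ 72.496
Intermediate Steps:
M = 1 (M = sqrt(6 - 5) = sqrt(1) = 1)
V(o) = 2*o (V(o) = o + o*1 = o + o = 2*o)
(y(112, 5 + 2*(-5)) - 18399)/V(-127) = (-15 - 18399)/((2*(-127))) = -18414/(-254) = -18414*(-1/254) = 9207/127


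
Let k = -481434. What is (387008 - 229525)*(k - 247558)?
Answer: -114803847136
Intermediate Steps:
(387008 - 229525)*(k - 247558) = (387008 - 229525)*(-481434 - 247558) = 157483*(-728992) = -114803847136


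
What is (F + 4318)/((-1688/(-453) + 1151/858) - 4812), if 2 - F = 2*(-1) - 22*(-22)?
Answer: -497243604/622776527 ≈ -0.79843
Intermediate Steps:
F = -480 (F = 2 - (2*(-1) - 22*(-22)) = 2 - (-2 + 484) = 2 - 1*482 = 2 - 482 = -480)
(F + 4318)/((-1688/(-453) + 1151/858) - 4812) = (-480 + 4318)/((-1688/(-453) + 1151/858) - 4812) = 3838/((-1688*(-1/453) + 1151*(1/858)) - 4812) = 3838/((1688/453 + 1151/858) - 4812) = 3838/(656569/129558 - 4812) = 3838/(-622776527/129558) = 3838*(-129558/622776527) = -497243604/622776527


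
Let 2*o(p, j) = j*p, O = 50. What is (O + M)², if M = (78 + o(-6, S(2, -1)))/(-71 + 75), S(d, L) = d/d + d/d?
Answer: 4624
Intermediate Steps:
S(d, L) = 2 (S(d, L) = 1 + 1 = 2)
o(p, j) = j*p/2 (o(p, j) = (j*p)/2 = j*p/2)
M = 18 (M = (78 + (½)*2*(-6))/(-71 + 75) = (78 - 6)/4 = 72*(¼) = 18)
(O + M)² = (50 + 18)² = 68² = 4624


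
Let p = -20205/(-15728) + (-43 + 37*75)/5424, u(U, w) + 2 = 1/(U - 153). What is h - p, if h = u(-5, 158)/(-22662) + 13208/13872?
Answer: -384425285215873/459774750685104 ≈ -0.83612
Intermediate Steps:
u(U, w) = -2 + 1/(-153 + U) (u(U, w) = -2 + 1/(U - 153) = -2 + 1/(-153 + U))
h = 985352279/1034792244 (h = ((307 - 2*(-5))/(-153 - 5))/(-22662) + 13208/13872 = ((307 + 10)/(-158))*(-1/22662) + 13208*(1/13872) = -1/158*317*(-1/22662) + 1651/1734 = -317/158*(-1/22662) + 1651/1734 = 317/3580596 + 1651/1734 = 985352279/1034792244 ≈ 0.95222)
p = 9535051/5331792 (p = -20205*(-1/15728) + (-43 + 2775)*(1/5424) = 20205/15728 + 2732*(1/5424) = 20205/15728 + 683/1356 = 9535051/5331792 ≈ 1.7883)
h - p = 985352279/1034792244 - 1*9535051/5331792 = 985352279/1034792244 - 9535051/5331792 = -384425285215873/459774750685104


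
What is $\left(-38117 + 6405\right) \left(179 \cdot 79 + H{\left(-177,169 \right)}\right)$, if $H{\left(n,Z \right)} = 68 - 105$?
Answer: $-447266048$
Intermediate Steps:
$H{\left(n,Z \right)} = -37$ ($H{\left(n,Z \right)} = 68 - 105 = -37$)
$\left(-38117 + 6405\right) \left(179 \cdot 79 + H{\left(-177,169 \right)}\right) = \left(-38117 + 6405\right) \left(179 \cdot 79 - 37\right) = - 31712 \left(14141 - 37\right) = \left(-31712\right) 14104 = -447266048$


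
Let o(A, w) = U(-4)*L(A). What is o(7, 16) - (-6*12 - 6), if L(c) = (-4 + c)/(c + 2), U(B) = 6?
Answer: 80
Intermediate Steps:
L(c) = (-4 + c)/(2 + c)
o(A, w) = 6*(-4 + A)/(2 + A) (o(A, w) = 6*((-4 + A)/(2 + A)) = 6*(-4 + A)/(2 + A))
o(7, 16) - (-6*12 - 6) = 6*(-4 + 7)/(2 + 7) - (-6*12 - 6) = 6*3/9 - (-72 - 6) = 6*(⅑)*3 - 1*(-78) = 2 + 78 = 80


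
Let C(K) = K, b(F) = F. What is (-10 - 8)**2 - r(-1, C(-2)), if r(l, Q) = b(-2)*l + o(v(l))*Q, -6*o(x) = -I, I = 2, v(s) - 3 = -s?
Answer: 968/3 ≈ 322.67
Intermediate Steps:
v(s) = 3 - s
o(x) = 1/3 (o(x) = -(-1)*2/6 = -1/6*(-2) = 1/3)
r(l, Q) = -2*l + Q/3
(-10 - 8)**2 - r(-1, C(-2)) = (-10 - 8)**2 - (-2*(-1) + (1/3)*(-2)) = (-18)**2 - (2 - 2/3) = 324 - 1*4/3 = 324 - 4/3 = 968/3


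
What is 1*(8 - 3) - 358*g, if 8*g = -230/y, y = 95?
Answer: 4307/38 ≈ 113.34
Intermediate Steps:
g = -23/76 (g = (-230/95)/8 = (-230*1/95)/8 = (⅛)*(-46/19) = -23/76 ≈ -0.30263)
1*(8 - 3) - 358*g = 1*(8 - 3) - 358*(-23/76) = 1*5 + 4117/38 = 5 + 4117/38 = 4307/38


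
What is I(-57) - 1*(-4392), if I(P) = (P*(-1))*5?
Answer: 4677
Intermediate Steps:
I(P) = -5*P (I(P) = -P*5 = -5*P)
I(-57) - 1*(-4392) = -5*(-57) - 1*(-4392) = 285 + 4392 = 4677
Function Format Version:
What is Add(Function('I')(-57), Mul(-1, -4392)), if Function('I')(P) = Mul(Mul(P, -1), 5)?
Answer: 4677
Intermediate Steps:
Function('I')(P) = Mul(-5, P) (Function('I')(P) = Mul(Mul(-1, P), 5) = Mul(-5, P))
Add(Function('I')(-57), Mul(-1, -4392)) = Add(Mul(-5, -57), Mul(-1, -4392)) = Add(285, 4392) = 4677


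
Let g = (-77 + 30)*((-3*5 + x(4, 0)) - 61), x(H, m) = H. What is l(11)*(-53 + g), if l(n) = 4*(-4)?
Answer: -53296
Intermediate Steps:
l(n) = -16
g = 3384 (g = (-77 + 30)*((-3*5 + 4) - 61) = -47*((-15 + 4) - 61) = -47*(-11 - 61) = -47*(-72) = 3384)
l(11)*(-53 + g) = -16*(-53 + 3384) = -16*3331 = -53296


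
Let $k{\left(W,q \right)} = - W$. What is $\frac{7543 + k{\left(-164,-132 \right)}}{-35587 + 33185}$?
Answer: $- \frac{7707}{2402} \approx -3.2086$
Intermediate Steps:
$\frac{7543 + k{\left(-164,-132 \right)}}{-35587 + 33185} = \frac{7543 - -164}{-35587 + 33185} = \frac{7543 + 164}{-2402} = 7707 \left(- \frac{1}{2402}\right) = - \frac{7707}{2402}$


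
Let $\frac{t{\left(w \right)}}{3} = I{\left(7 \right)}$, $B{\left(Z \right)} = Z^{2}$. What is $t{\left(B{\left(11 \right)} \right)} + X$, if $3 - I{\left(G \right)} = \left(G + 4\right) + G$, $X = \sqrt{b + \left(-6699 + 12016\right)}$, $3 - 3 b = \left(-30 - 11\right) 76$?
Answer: $-45 + \frac{\sqrt{57210}}{3} \approx 34.729$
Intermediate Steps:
$b = \frac{3119}{3}$ ($b = 1 - \frac{\left(-30 - 11\right) 76}{3} = 1 - \frac{\left(-41\right) 76}{3} = 1 - - \frac{3116}{3} = 1 + \frac{3116}{3} = \frac{3119}{3} \approx 1039.7$)
$X = \frac{\sqrt{57210}}{3}$ ($X = \sqrt{\frac{3119}{3} + \left(-6699 + 12016\right)} = \sqrt{\frac{3119}{3} + 5317} = \sqrt{\frac{19070}{3}} = \frac{\sqrt{57210}}{3} \approx 79.729$)
$I{\left(G \right)} = -1 - 2 G$ ($I{\left(G \right)} = 3 - \left(\left(G + 4\right) + G\right) = 3 - \left(\left(4 + G\right) + G\right) = 3 - \left(4 + 2 G\right) = -1 - 2 G$)
$t{\left(w \right)} = -45$ ($t{\left(w \right)} = 3 \left(-1 - 14\right) = 3 \left(-15\right) = -45$)
$t{\left(B{\left(11 \right)} \right)} + X = -45 + \frac{\sqrt{57210}}{3}$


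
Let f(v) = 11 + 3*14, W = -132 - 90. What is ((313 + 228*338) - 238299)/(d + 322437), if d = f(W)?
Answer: -4733/9485 ≈ -0.49900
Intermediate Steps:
W = -222
f(v) = 53 (f(v) = 11 + 42 = 53)
d = 53
((313 + 228*338) - 238299)/(d + 322437) = ((313 + 228*338) - 238299)/(53 + 322437) = ((313 + 77064) - 238299)/322490 = (77377 - 238299)*(1/322490) = -160922*1/322490 = -4733/9485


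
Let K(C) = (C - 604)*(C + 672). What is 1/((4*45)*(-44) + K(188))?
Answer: -1/365680 ≈ -2.7346e-6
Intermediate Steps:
K(C) = (-604 + C)*(672 + C)
1/((4*45)*(-44) + K(188)) = 1/((4*45)*(-44) + (-405888 + 188² + 68*188)) = 1/(180*(-44) + (-405888 + 35344 + 12784)) = 1/(-7920 - 357760) = 1/(-365680) = -1/365680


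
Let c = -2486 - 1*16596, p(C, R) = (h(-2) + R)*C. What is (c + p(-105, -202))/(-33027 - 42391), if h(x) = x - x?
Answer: -152/5387 ≈ -0.028216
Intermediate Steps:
h(x) = 0
p(C, R) = C*R (p(C, R) = (0 + R)*C = R*C = C*R)
c = -19082 (c = -2486 - 16596 = -19082)
(c + p(-105, -202))/(-33027 - 42391) = (-19082 - 105*(-202))/(-33027 - 42391) = (-19082 + 21210)/(-75418) = 2128*(-1/75418) = -152/5387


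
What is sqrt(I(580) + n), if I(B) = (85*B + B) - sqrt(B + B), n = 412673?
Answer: sqrt(462553 - 2*sqrt(290)) ≈ 680.09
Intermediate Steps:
I(B) = 86*B - sqrt(2)*sqrt(B) (I(B) = 86*B - sqrt(2*B) = 86*B - sqrt(2)*sqrt(B))
sqrt(I(580) + n) = sqrt((86*580 - sqrt(2)*sqrt(580)) + 412673) = sqrt((49880 - sqrt(2)*2*sqrt(145)) + 412673) = sqrt((49880 - 2*sqrt(290)) + 412673) = sqrt(462553 - 2*sqrt(290))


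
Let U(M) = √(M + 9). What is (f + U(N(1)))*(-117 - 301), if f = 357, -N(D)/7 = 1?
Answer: -149226 - 418*√2 ≈ -1.4982e+5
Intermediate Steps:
N(D) = -7 (N(D) = -7*1 = -7)
U(M) = √(9 + M)
(f + U(N(1)))*(-117 - 301) = (357 + √(9 - 7))*(-117 - 301) = (357 + √2)*(-418) = -149226 - 418*√2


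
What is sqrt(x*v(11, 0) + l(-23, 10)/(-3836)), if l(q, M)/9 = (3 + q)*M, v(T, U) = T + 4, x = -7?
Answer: I*sqrt(96134955)/959 ≈ 10.224*I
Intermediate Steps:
v(T, U) = 4 + T
l(q, M) = 9*M*(3 + q) (l(q, M) = 9*((3 + q)*M) = 9*(M*(3 + q)) = 9*M*(3 + q))
sqrt(x*v(11, 0) + l(-23, 10)/(-3836)) = sqrt(-7*(4 + 11) + (9*10*(3 - 23))/(-3836)) = sqrt(-7*15 + (9*10*(-20))*(-1/3836)) = sqrt(-105 - 1800*(-1/3836)) = sqrt(-105 + 450/959) = sqrt(-100245/959) = I*sqrt(96134955)/959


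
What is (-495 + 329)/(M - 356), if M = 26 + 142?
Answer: 83/94 ≈ 0.88298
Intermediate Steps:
M = 168
(-495 + 329)/(M - 356) = (-495 + 329)/(168 - 356) = -166/(-188) = -166*(-1/188) = 83/94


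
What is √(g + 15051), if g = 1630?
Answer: √16681 ≈ 129.16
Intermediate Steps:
√(g + 15051) = √(1630 + 15051) = √16681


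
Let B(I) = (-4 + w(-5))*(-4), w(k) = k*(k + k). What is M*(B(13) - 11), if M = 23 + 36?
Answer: -11505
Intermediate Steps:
w(k) = 2*k² (w(k) = k*(2*k) = 2*k²)
M = 59
B(I) = -184 (B(I) = (-4 + 2*(-5)²)*(-4) = (-4 + 2*25)*(-4) = (-4 + 50)*(-4) = 46*(-4) = -184)
M*(B(13) - 11) = 59*(-184 - 11) = 59*(-195) = -11505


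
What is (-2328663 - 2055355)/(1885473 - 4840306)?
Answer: 4384018/2954833 ≈ 1.4837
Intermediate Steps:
(-2328663 - 2055355)/(1885473 - 4840306) = -4384018/(-2954833) = -4384018*(-1/2954833) = 4384018/2954833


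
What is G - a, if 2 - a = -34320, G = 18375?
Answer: -15947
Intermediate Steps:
a = 34322 (a = 2 - 1*(-34320) = 2 + 34320 = 34322)
G - a = 18375 - 1*34322 = 18375 - 34322 = -15947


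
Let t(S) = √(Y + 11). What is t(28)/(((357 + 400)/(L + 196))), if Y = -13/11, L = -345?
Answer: -894*√33/8327 ≈ -0.61674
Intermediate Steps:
Y = -13/11 (Y = -13*1/11 = -13/11 ≈ -1.1818)
t(S) = 6*√33/11 (t(S) = √(-13/11 + 11) = √(108/11) = 6*√33/11)
t(28)/(((357 + 400)/(L + 196))) = (6*√33/11)/(((357 + 400)/(-345 + 196))) = (6*√33/11)/((757/(-149))) = (6*√33/11)/((757*(-1/149))) = (6*√33/11)/(-757/149) = (6*√33/11)*(-149/757) = -894*√33/8327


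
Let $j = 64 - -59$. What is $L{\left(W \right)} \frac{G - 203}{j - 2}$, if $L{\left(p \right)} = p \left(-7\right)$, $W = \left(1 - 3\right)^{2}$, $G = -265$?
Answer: $\frac{13104}{121} \approx 108.3$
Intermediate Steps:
$j = 123$ ($j = 64 + 59 = 123$)
$W = 4$ ($W = \left(-2\right)^{2} = 4$)
$L{\left(p \right)} = - 7 p$
$L{\left(W \right)} \frac{G - 203}{j - 2} = \left(-7\right) 4 \frac{-265 - 203}{123 - 2} = - 28 \left(- \frac{468}{121}\right) = - 28 \left(\left(-468\right) \frac{1}{121}\right) = \left(-28\right) \left(- \frac{468}{121}\right) = \frac{13104}{121}$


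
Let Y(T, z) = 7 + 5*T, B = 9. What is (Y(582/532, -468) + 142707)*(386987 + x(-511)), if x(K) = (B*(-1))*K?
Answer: 7432963864547/133 ≈ 5.5887e+10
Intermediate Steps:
x(K) = -9*K (x(K) = (9*(-1))*K = -9*K)
(Y(582/532, -468) + 142707)*(386987 + x(-511)) = ((7 + 5*(582/532)) + 142707)*(386987 - 9*(-511)) = ((7 + 5*(582*(1/532))) + 142707)*(386987 + 4599) = ((7 + 5*(291/266)) + 142707)*391586 = ((7 + 1455/266) + 142707)*391586 = (3317/266 + 142707)*391586 = (37963379/266)*391586 = 7432963864547/133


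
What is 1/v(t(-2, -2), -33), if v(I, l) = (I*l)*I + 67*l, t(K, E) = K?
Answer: -1/2343 ≈ -0.00042680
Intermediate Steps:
v(I, l) = 67*l + l*I² (v(I, l) = l*I² + 67*l = 67*l + l*I²)
1/v(t(-2, -2), -33) = 1/(-33*(67 + (-2)²)) = 1/(-33*(67 + 4)) = 1/(-33*71) = 1/(-2343) = -1/2343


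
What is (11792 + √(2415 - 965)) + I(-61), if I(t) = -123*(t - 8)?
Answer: 20279 + 5*√58 ≈ 20317.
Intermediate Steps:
I(t) = 984 - 123*t (I(t) = -123*(-8 + t) = 984 - 123*t)
(11792 + √(2415 - 965)) + I(-61) = (11792 + √(2415 - 965)) + (984 - 123*(-61)) = (11792 + √1450) + (984 + 7503) = (11792 + 5*√58) + 8487 = 20279 + 5*√58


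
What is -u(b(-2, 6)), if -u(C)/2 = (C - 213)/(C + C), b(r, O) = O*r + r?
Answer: 227/14 ≈ 16.214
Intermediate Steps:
b(r, O) = r + O*r
u(C) = -(-213 + C)/C (u(C) = -2*(C - 213)/(C + C) = -2*(-213 + C)/(2*C) = -2*(-213 + C)*1/(2*C) = -(-213 + C)/C)
-u(b(-2, 6)) = -(213 - (-2)*(1 + 6))/((-2*(1 + 6))) = -(213 - (-2)*7)/((-2*7)) = -(213 - 1*(-14))/(-14) = -(-1)*(213 + 14)/14 = -(-1)*227/14 = -1*(-227/14) = 227/14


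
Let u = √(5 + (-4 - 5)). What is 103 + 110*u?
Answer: 103 + 220*I ≈ 103.0 + 220.0*I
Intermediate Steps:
u = 2*I (u = √(5 - 9) = √(-4) = 2*I ≈ 2.0*I)
103 + 110*u = 103 + 110*(2*I) = 103 + 220*I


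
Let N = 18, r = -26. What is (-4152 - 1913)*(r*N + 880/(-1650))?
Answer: 8524964/3 ≈ 2.8417e+6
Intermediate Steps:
(-4152 - 1913)*(r*N + 880/(-1650)) = (-4152 - 1913)*(-26*18 + 880/(-1650)) = -6065*(-468 + 880*(-1/1650)) = -6065*(-468 - 8/15) = -6065*(-7028/15) = 8524964/3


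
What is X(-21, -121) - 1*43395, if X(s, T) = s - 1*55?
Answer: -43471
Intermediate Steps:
X(s, T) = -55 + s (X(s, T) = s - 55 = -55 + s)
X(-21, -121) - 1*43395 = (-55 - 21) - 1*43395 = -76 - 43395 = -43471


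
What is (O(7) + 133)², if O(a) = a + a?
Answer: 21609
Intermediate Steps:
O(a) = 2*a
(O(7) + 133)² = (2*7 + 133)² = (14 + 133)² = 147² = 21609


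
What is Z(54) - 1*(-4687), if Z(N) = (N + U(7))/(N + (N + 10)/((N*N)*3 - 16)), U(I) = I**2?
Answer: 552812775/117898 ≈ 4688.9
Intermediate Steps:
Z(N) = (49 + N)/(N + (10 + N)/(-16 + 3*N**2)) (Z(N) = (N + 7**2)/(N + (N + 10)/((N*N)*3 - 16)) = (N + 49)/(N + (10 + N)/(N**2*3 - 16)) = (49 + N)/(N + (10 + N)/(3*N**2 - 16)) = (49 + N)/(N + (10 + N)/(-16 + 3*N**2)))
Z(54) - 1*(-4687) = (-784 - 16*54 + 3*54**3 + 147*54**2)/(10 - 15*54 + 3*54**3) - 1*(-4687) = (-784 - 864 + 3*157464 + 147*2916)/(10 - 810 + 3*157464) + 4687 = (-784 - 864 + 472392 + 428652)/(10 - 810 + 472392) + 4687 = 899396/471592 + 4687 = (1/471592)*899396 + 4687 = 224849/117898 + 4687 = 552812775/117898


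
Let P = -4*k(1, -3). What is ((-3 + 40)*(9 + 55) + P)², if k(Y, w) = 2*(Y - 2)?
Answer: 5645376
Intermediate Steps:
k(Y, w) = -4 + 2*Y (k(Y, w) = 2*(-2 + Y) = -4 + 2*Y)
P = 8 (P = -4*(-4 + 2*1) = -4*(-4 + 2) = -4*(-2) = 8)
((-3 + 40)*(9 + 55) + P)² = ((-3 + 40)*(9 + 55) + 8)² = (37*64 + 8)² = (2368 + 8)² = 2376² = 5645376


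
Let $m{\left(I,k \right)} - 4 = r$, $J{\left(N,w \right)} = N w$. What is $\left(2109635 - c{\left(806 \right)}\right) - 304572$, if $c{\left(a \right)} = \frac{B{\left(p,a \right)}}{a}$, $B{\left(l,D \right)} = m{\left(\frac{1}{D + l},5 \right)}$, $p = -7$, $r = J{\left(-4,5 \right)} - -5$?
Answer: $\frac{1454880789}{806} \approx 1.8051 \cdot 10^{6}$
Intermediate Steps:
$r = -15$ ($r = \left(-4\right) 5 - -5 = -20 + 5 = -15$)
$m{\left(I,k \right)} = -11$ ($m{\left(I,k \right)} = 4 - 15 = -11$)
$B{\left(l,D \right)} = -11$
$c{\left(a \right)} = - \frac{11}{a}$
$\left(2109635 - c{\left(806 \right)}\right) - 304572 = \left(2109635 - - \frac{11}{806}\right) - 304572 = \left(2109635 + \frac{11}{806}\right) - 304572 = \frac{1700365821}{806} - 304572 = \frac{1454880789}{806}$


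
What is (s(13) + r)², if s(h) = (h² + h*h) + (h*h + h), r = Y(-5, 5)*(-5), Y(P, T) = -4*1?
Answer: 291600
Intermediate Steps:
Y(P, T) = -4
r = 20 (r = -4*(-5) = 20)
s(h) = h + 3*h² (s(h) = (h² + h²) + (h² + h) = 2*h² + (h + h²) = h + 3*h²)
(s(13) + r)² = (13*(1 + 3*13) + 20)² = (13*(1 + 39) + 20)² = (13*40 + 20)² = (520 + 20)² = 540² = 291600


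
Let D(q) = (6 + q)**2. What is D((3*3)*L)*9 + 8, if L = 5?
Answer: 23417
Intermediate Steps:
D((3*3)*L)*9 + 8 = (6 + (3*3)*5)**2*9 + 8 = (6 + 9*5)**2*9 + 8 = (6 + 45)**2*9 + 8 = 51**2*9 + 8 = 2601*9 + 8 = 23409 + 8 = 23417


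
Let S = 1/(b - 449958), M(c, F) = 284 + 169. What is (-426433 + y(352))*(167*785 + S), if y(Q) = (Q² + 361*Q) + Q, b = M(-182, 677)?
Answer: -294816073443922/12843 ≈ -2.2955e+10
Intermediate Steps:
M(c, F) = 453
b = 453
S = -1/449505 (S = 1/(453 - 449958) = 1/(-449505) = -1/449505 ≈ -2.2247e-6)
y(Q) = Q² + 362*Q
(-426433 + y(352))*(167*785 + S) = (-426433 + 352*(362 + 352))*(167*785 - 1/449505) = (-426433 + 352*714)*(131095 - 1/449505) = (-426433 + 251328)*(58927857974/449505) = -175105*58927857974/449505 = -294816073443922/12843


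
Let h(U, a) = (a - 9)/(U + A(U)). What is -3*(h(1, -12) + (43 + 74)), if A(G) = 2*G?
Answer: -330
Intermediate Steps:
h(U, a) = (-9 + a)/(3*U) (h(U, a) = (a - 9)/(U + 2*U) = (-9 + a)/((3*U)) = (-9 + a)*(1/(3*U)) = (-9 + a)/(3*U))
-3*(h(1, -12) + (43 + 74)) = -3*((1/3)*(-9 - 12)/1 + (43 + 74)) = -3*((1/3)*1*(-21) + 117) = -3*(-7 + 117) = -3*110 = -330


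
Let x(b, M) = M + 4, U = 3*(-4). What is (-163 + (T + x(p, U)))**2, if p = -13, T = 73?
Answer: 9604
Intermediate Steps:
U = -12
x(b, M) = 4 + M
(-163 + (T + x(p, U)))**2 = (-163 + (73 + (4 - 12)))**2 = (-163 + (73 - 8))**2 = (-163 + 65)**2 = (-98)**2 = 9604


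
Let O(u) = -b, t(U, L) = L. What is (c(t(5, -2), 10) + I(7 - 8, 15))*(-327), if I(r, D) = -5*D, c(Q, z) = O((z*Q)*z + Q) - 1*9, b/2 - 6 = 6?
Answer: 35316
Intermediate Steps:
b = 24 (b = 12 + 2*6 = 12 + 12 = 24)
O(u) = -24 (O(u) = -1*24 = -24)
c(Q, z) = -33 (c(Q, z) = -24 - 1*9 = -24 - 9 = -33)
(c(t(5, -2), 10) + I(7 - 8, 15))*(-327) = (-33 - 5*15)*(-327) = (-33 - 75)*(-327) = -108*(-327) = 35316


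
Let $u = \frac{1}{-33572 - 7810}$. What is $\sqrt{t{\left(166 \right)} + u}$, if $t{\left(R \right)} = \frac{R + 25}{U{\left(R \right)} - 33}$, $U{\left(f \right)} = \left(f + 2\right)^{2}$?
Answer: $\frac{\sqrt{937442521102}}{11783838} \approx 0.082165$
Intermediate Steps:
$U{\left(f \right)} = \left(2 + f\right)^{2}$
$t{\left(R \right)} = \frac{25 + R}{-33 + \left(2 + R\right)^{2}}$ ($t{\left(R \right)} = \frac{R + 25}{\left(2 + R\right)^{2} - 33} = \frac{25 + R}{-33 + \left(2 + R\right)^{2}}$)
$u = - \frac{1}{41382}$ ($u = \frac{1}{-41382} = - \frac{1}{41382} \approx -2.4165 \cdot 10^{-5}$)
$\sqrt{t{\left(166 \right)} + u} = \sqrt{\frac{25 + 166}{-33 + \left(2 + 166\right)^{2}} - \frac{1}{41382}} = \sqrt{\frac{1}{-33 + 168^{2}} \cdot 191 - \frac{1}{41382}} = \sqrt{\frac{1}{-33 + 28224} \cdot 191 - \frac{1}{41382}} = \sqrt{\frac{1}{28191} \cdot 191 - \frac{1}{41382}} = \sqrt{\frac{191}{28191} - \frac{1}{41382}} = \sqrt{\frac{2625257}{388866654}} = \frac{\sqrt{937442521102}}{11783838}$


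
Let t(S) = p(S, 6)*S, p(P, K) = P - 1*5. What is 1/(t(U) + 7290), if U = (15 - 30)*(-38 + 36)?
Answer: 1/8040 ≈ 0.00012438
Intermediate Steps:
U = 30 (U = -15*(-2) = 30)
p(P, K) = -5 + P (p(P, K) = P - 5 = -5 + P)
t(S) = S*(-5 + S) (t(S) = (-5 + S)*S = S*(-5 + S))
1/(t(U) + 7290) = 1/(30*(-5 + 30) + 7290) = 1/(30*25 + 7290) = 1/(750 + 7290) = 1/8040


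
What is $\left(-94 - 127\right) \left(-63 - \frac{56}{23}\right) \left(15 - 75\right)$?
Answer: $- \frac{19956300}{23} \approx -8.6767 \cdot 10^{5}$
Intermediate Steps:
$\left(-94 - 127\right) \left(-63 - \frac{56}{23}\right) \left(15 - 75\right) = - 221 \left(-63 - \frac{56}{23}\right) \left(-60\right) = - 221 \left(\left(- \frac{1505}{23}\right) \left(-60\right)\right) = \left(-221\right) \frac{90300}{23} = - \frac{19956300}{23}$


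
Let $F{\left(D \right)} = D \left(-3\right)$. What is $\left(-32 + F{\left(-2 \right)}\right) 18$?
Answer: $-468$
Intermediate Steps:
$F{\left(D \right)} = - 3 D$
$\left(-32 + F{\left(-2 \right)}\right) 18 = \left(-32 - -6\right) 18 = \left(-32 + 6\right) 18 = \left(-26\right) 18 = -468$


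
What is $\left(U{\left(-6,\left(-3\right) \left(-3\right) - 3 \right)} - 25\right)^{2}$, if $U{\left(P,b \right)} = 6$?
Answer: $361$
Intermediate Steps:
$\left(U{\left(-6,\left(-3\right) \left(-3\right) - 3 \right)} - 25\right)^{2} = \left(6 - 25\right)^{2} = \left(-19\right)^{2} = 361$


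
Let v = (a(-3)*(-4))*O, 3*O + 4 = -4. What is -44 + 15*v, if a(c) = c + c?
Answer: -1004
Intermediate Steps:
O = -8/3 (O = -4/3 + (1/3)*(-4) = -4/3 - 4/3 = -8/3 ≈ -2.6667)
a(c) = 2*c
v = -64 (v = ((2*(-3))*(-4))*(-8/3) = -6*(-4)*(-8/3) = 24*(-8/3) = -64)
-44 + 15*v = -44 + 15*(-64) = -44 - 960 = -1004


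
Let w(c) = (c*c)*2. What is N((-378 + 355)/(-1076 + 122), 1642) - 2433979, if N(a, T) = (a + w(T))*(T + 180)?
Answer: 4685278923802/477 ≈ 9.8224e+9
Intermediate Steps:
w(c) = 2*c**2 (w(c) = c**2*2 = 2*c**2)
N(a, T) = (180 + T)*(a + 2*T**2) (N(a, T) = (a + 2*T**2)*(T + 180) = (a + 2*T**2)*(180 + T) = (180 + T)*(a + 2*T**2))
N((-378 + 355)/(-1076 + 122), 1642) - 2433979 = (2*1642**3 + 180*((-378 + 355)/(-1076 + 122)) + 360*1642**2 + 1642*((-378 + 355)/(-1076 + 122))) - 2433979 = (2*4427101288 + 180*(-23/(-954)) + 360*2696164 + 1642*(-23/(-954))) - 2433979 = (8854202576 + 180*(-23*(-1/954)) + 970619040 + 1642*(-23*(-1/954))) - 2433979 = (8854202576 + 180*(23/954) + 970619040 + 1642*(23/954)) - 2433979 = (8854202576 + 230/53 + 970619040 + 18883/477) - 2433979 = 4686439931785/477 - 2433979 = 4685278923802/477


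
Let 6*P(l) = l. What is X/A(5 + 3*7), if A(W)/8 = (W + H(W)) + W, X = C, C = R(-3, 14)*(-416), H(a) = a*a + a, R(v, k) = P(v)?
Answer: 1/29 ≈ 0.034483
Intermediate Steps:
P(l) = l/6
R(v, k) = v/6
H(a) = a + a**2 (H(a) = a**2 + a = a + a**2)
C = 208 (C = ((1/6)*(-3))*(-416) = -1/2*(-416) = 208)
X = 208
A(W) = 16*W + 8*W*(1 + W) (A(W) = 8*((W + W*(1 + W)) + W) = 8*(2*W + W*(1 + W)) = 16*W + 8*W*(1 + W))
X/A(5 + 3*7) = 208/((8*(5 + 3*7)*(3 + (5 + 3*7)))) = 208/((8*(5 + 21)*(3 + (5 + 21)))) = 208/((8*26*(3 + 26))) = 208/((8*26*29)) = 208/6032 = 208*(1/6032) = 1/29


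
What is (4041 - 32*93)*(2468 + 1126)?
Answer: 3827610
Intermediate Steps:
(4041 - 32*93)*(2468 + 1126) = (4041 - 2976)*3594 = 1065*3594 = 3827610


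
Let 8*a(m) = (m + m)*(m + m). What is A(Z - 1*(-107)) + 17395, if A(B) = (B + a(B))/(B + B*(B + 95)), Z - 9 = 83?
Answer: 10263251/590 ≈ 17395.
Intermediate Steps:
Z = 92 (Z = 9 + 83 = 92)
a(m) = m²/2 (a(m) = ((m + m)*(m + m))/8 = ((2*m)*(2*m))/8 = (4*m²)/8 = m²/2)
A(B) = (B + B²/2)/(B + B*(95 + B)) (A(B) = (B + B²/2)/(B + B*(B + 95)) = (B + B²/2)/(B + B*(95 + B)))
A(Z - 1*(-107)) + 17395 = (2 + (92 - 1*(-107)))/(2*(96 + (92 - 1*(-107)))) + 17395 = (2 + (92 + 107))/(2*(96 + (92 + 107))) + 17395 = (2 + 199)/(2*(96 + 199)) + 17395 = (½)*201/295 + 17395 = (½)*(1/295)*201 + 17395 = 201/590 + 17395 = 10263251/590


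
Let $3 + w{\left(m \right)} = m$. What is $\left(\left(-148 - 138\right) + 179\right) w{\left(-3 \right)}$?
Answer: $642$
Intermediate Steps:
$w{\left(m \right)} = -3 + m$
$\left(\left(-148 - 138\right) + 179\right) w{\left(-3 \right)} = \left(\left(-148 - 138\right) + 179\right) \left(-3 - 3\right) = \left(\left(-148 - 138\right) + 179\right) \left(-6\right) = \left(-286 + 179\right) \left(-6\right) = \left(-107\right) \left(-6\right) = 642$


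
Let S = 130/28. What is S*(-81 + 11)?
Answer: -325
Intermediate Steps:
S = 65/14 (S = 130*(1/28) = 65/14 ≈ 4.6429)
S*(-81 + 11) = 65*(-81 + 11)/14 = (65/14)*(-70) = -325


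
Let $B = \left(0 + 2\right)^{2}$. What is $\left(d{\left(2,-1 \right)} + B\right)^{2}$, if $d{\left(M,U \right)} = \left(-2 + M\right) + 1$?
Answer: $25$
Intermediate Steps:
$d{\left(M,U \right)} = -1 + M$
$B = 4$ ($B = 2^{2} = 4$)
$\left(d{\left(2,-1 \right)} + B\right)^{2} = \left(\left(-1 + 2\right) + 4\right)^{2} = \left(1 + 4\right)^{2} = 5^{2} = 25$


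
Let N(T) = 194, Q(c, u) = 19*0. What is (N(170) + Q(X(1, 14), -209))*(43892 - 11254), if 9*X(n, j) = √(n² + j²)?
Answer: 6331772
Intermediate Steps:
X(n, j) = √(j² + n²)/9 (X(n, j) = √(n² + j²)/9 = √(j² + n²)/9)
Q(c, u) = 0
(N(170) + Q(X(1, 14), -209))*(43892 - 11254) = (194 + 0)*(43892 - 11254) = 194*32638 = 6331772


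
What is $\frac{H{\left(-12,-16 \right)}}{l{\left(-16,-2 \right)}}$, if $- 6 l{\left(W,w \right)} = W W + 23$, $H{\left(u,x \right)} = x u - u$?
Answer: $- \frac{136}{31} \approx -4.3871$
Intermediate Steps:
$H{\left(u,x \right)} = - u + u x$ ($H{\left(u,x \right)} = u x - u = - u + u x$)
$l{\left(W,w \right)} = - \frac{23}{6} - \frac{W^{2}}{6}$ ($l{\left(W,w \right)} = - \frac{W W + 23}{6} = - \frac{W^{2} + 23}{6} = - \frac{23 + W^{2}}{6} = - \frac{23}{6} - \frac{W^{2}}{6}$)
$\frac{H{\left(-12,-16 \right)}}{l{\left(-16,-2 \right)}} = \frac{\left(-12\right) \left(-1 - 16\right)}{- \frac{23}{6} - \frac{\left(-16\right)^{2}}{6}} = \frac{\left(-12\right) \left(-17\right)}{- \frac{23}{6} - \frac{128}{3}} = \frac{204}{- \frac{23}{6} - \frac{128}{3}} = \frac{204}{- \frac{93}{2}} = 204 \left(- \frac{2}{93}\right) = - \frac{136}{31}$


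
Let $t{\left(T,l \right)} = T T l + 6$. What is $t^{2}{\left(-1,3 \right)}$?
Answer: $81$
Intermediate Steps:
$t{\left(T,l \right)} = 6 + l T^{2}$ ($t{\left(T,l \right)} = T^{2} l + 6 = l T^{2} + 6 = 6 + l T^{2}$)
$t^{2}{\left(-1,3 \right)} = \left(6 + 3 \left(-1\right)^{2}\right)^{2} = \left(6 + 3 \cdot 1\right)^{2} = \left(6 + 3\right)^{2} = 9^{2} = 81$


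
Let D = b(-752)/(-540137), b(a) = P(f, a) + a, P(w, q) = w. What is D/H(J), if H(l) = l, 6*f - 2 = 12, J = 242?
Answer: 173/30164574 ≈ 5.7352e-6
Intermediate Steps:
f = 7/3 (f = ⅓ + (⅙)*12 = ⅓ + 2 = 7/3 ≈ 2.3333)
b(a) = 7/3 + a
D = 173/124647 (D = (7/3 - 752)/(-540137) = -2249/3*(-1/540137) = 173/124647 ≈ 0.0013879)
D/H(J) = (173/124647)/242 = (173/124647)*(1/242) = 173/30164574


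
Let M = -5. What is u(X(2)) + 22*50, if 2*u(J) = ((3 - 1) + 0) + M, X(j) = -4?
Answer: 2197/2 ≈ 1098.5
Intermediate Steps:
u(J) = -3/2 (u(J) = (((3 - 1) + 0) - 5)/2 = ((2 + 0) - 5)/2 = (2 - 5)/2 = (½)*(-3) = -3/2)
u(X(2)) + 22*50 = -3/2 + 22*50 = -3/2 + 1100 = 2197/2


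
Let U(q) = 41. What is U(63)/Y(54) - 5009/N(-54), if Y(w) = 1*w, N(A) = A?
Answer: 2525/27 ≈ 93.519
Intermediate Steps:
Y(w) = w
U(63)/Y(54) - 5009/N(-54) = 41/54 - 5009/(-54) = 41*(1/54) - 5009*(-1/54) = 41/54 + 5009/54 = 2525/27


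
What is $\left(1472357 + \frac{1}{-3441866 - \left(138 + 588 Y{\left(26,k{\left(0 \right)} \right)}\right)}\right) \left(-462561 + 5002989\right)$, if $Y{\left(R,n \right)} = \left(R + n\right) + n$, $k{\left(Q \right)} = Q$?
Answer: $\frac{5778112437055070001}{864323} \approx 6.6851 \cdot 10^{12}$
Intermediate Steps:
$Y{\left(R,n \right)} = R + 2 n$
$\left(1472357 + \frac{1}{-3441866 - \left(138 + 588 Y{\left(26,k{\left(0 \right)} \right)}\right)}\right) \left(-462561 + 5002989\right) = \left(1472357 + \frac{1}{-3441866 - \left(138 + 588 \left(26 + 2 \cdot 0\right)\right)}\right) \left(-462561 + 5002989\right) = \left(1472357 + \frac{1}{-3441866 - \left(138 + 588 \left(26 + 0\right)\right)}\right) 4540428 = \left(1472357 + \frac{1}{-3441866 - 15426}\right) 4540428 = \left(1472357 + \frac{1}{-3457292}\right) 4540428 = \left(1472357 - \frac{1}{3457292}\right) 4540428 = \frac{5090368077243}{3457292} \cdot 4540428 = \frac{5778112437055070001}{864323}$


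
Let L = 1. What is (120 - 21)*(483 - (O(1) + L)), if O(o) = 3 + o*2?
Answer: 47223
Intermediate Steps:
O(o) = 3 + 2*o
(120 - 21)*(483 - (O(1) + L)) = (120 - 21)*(483 - ((3 + 2*1) + 1)) = 99*(483 - ((3 + 2) + 1)) = 99*(483 - (5 + 1)) = 99*(483 - 1*6) = 99*(483 - 6) = 99*477 = 47223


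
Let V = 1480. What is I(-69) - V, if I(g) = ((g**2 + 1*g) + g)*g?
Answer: -320467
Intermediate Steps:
I(g) = g*(g**2 + 2*g) (I(g) = ((g**2 + g) + g)*g = ((g + g**2) + g)*g = (g**2 + 2*g)*g = g*(g**2 + 2*g))
I(-69) - V = (-69)**2*(2 - 69) - 1*1480 = 4761*(-67) - 1480 = -318987 - 1480 = -320467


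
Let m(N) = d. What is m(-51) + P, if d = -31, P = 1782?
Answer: 1751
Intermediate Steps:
m(N) = -31
m(-51) + P = -31 + 1782 = 1751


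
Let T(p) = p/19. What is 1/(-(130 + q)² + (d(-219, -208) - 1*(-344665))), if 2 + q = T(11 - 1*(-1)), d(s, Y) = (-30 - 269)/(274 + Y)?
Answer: 23826/7817653375 ≈ 3.0477e-6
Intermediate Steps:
T(p) = p/19 (T(p) = p*(1/19) = p/19)
d(s, Y) = -299/(274 + Y)
q = -26/19 (q = -2 + (11 - 1*(-1))/19 = -2 + (11 + 1)/19 = -2 + (1/19)*12 = -2 + 12/19 = -26/19 ≈ -1.3684)
1/(-(130 + q)² + (d(-219, -208) - 1*(-344665))) = 1/(-(130 - 26/19)² + (-299/(274 - 208) - 1*(-344665))) = 1/(-(2444/19)² + (-299/66 + 344665)) = 1/(-1*5973136/361 + (-299*1/66 + 344665)) = 1/(-5973136/361 + (-299/66 + 344665)) = 1/(-5973136/361 + 22747591/66) = 1/(7817653375/23826) = 23826/7817653375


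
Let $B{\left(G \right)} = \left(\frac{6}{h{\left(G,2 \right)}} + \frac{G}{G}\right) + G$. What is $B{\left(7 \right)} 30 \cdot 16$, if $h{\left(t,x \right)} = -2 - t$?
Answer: $3520$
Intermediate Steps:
$B{\left(G \right)} = 1 + G + \frac{6}{-2 - G}$ ($B{\left(G \right)} = \left(\frac{6}{-2 - G} + \frac{G}{G}\right) + G = \left(\frac{6}{-2 - G} + 1\right) + G = \left(1 + \frac{6}{-2 - G}\right) + G = 1 + G + \frac{6}{-2 - G}$)
$B{\left(7 \right)} 30 \cdot 16 = \frac{-6 + \left(1 + 7\right) \left(2 + 7\right)}{2 + 7} \cdot 30 \cdot 16 = \frac{-6 + 8 \cdot 9}{9} \cdot 30 \cdot 16 = \frac{-6 + 72}{9} \cdot 30 \cdot 16 = \frac{1}{9} \cdot 66 \cdot 30 \cdot 16 = \frac{22}{3} \cdot 30 \cdot 16 = 220 \cdot 16 = 3520$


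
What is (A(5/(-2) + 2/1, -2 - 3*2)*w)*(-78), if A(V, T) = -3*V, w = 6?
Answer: -702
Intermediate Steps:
(A(5/(-2) + 2/1, -2 - 3*2)*w)*(-78) = (-3*(5/(-2) + 2/1)*6)*(-78) = (-3*(5*(-½) + 2*1)*6)*(-78) = (-3*(-5/2 + 2)*6)*(-78) = (-3*(-½)*6)*(-78) = ((3/2)*6)*(-78) = 9*(-78) = -702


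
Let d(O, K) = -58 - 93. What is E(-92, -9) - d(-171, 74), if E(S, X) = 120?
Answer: 271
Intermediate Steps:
d(O, K) = -151
E(-92, -9) - d(-171, 74) = 120 - 1*(-151) = 120 + 151 = 271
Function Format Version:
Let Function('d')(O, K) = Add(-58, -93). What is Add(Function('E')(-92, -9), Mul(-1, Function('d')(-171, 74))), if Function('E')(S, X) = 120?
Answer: 271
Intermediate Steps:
Function('d')(O, K) = -151
Add(Function('E')(-92, -9), Mul(-1, Function('d')(-171, 74))) = Add(120, Mul(-1, -151)) = Add(120, 151) = 271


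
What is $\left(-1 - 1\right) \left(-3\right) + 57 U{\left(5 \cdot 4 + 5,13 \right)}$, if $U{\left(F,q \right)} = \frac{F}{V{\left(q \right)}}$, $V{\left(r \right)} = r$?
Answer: $\frac{1503}{13} \approx 115.62$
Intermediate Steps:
$U{\left(F,q \right)} = \frac{F}{q}$
$\left(-1 - 1\right) \left(-3\right) + 57 U{\left(5 \cdot 4 + 5,13 \right)} = \left(-1 - 1\right) \left(-3\right) + 57 \frac{5 \cdot 4 + 5}{13} = \left(-2\right) \left(-3\right) + 57 \left(20 + 5\right) \frac{1}{13} = 6 + 57 \cdot 25 \cdot \frac{1}{13} = 6 + 57 \cdot \frac{25}{13} = 6 + \frac{1425}{13} = \frac{1503}{13}$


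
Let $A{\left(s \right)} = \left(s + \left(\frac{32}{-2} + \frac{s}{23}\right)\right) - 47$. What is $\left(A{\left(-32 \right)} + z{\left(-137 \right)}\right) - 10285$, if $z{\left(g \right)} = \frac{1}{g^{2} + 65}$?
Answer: $- \frac{4497031825}{433182} \approx -10381.0$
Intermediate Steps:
$z{\left(g \right)} = \frac{1}{65 + g^{2}}$
$A{\left(s \right)} = -63 + \frac{24 s}{23}$ ($A{\left(s \right)} = \left(s + \left(32 \left(- \frac{1}{2}\right) + s \frac{1}{23}\right)\right) - 47 = \left(s + \left(-16 + \frac{s}{23}\right)\right) - 47 = \left(-16 + \frac{24 s}{23}\right) - 47 = -63 + \frac{24 s}{23}$)
$\left(A{\left(-32 \right)} + z{\left(-137 \right)}\right) - 10285 = \left(\left(-63 + \frac{24}{23} \left(-32\right)\right) + \frac{1}{65 + \left(-137\right)^{2}}\right) - 10285 = \left(\left(-63 - \frac{768}{23}\right) + \frac{1}{65 + 18769}\right) - 10285 = \left(- \frac{2217}{23} + \frac{1}{18834}\right) - 10285 = - \frac{41754955}{433182} - 10285 = - \frac{4497031825}{433182}$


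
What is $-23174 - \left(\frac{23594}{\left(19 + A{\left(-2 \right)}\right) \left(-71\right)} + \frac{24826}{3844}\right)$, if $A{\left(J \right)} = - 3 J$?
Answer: $- \frac{79035945107}{3411550} \approx -23167.0$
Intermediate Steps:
$-23174 - \left(\frac{23594}{\left(19 + A{\left(-2 \right)}\right) \left(-71\right)} + \frac{24826}{3844}\right) = -23174 - \left(\frac{23594}{\left(19 - -6\right) \left(-71\right)} + \frac{24826}{3844}\right) = -23174 - \left(\frac{23594}{\left(19 + 6\right) \left(-71\right)} + 24826 \cdot \frac{1}{3844}\right) = -23174 - \left(\frac{23594}{25 \left(-71\right)} + \frac{12413}{1922}\right) = -23174 - \left(\frac{23594}{-1775} + \frac{12413}{1922}\right) = -23174 - \left(23594 \left(- \frac{1}{1775}\right) + \frac{12413}{1922}\right) = -23174 - \left(- \frac{23594}{1775} + \frac{12413}{1922}\right) = -23174 - - \frac{23314593}{3411550} = -23174 + \frac{23314593}{3411550} = - \frac{79035945107}{3411550}$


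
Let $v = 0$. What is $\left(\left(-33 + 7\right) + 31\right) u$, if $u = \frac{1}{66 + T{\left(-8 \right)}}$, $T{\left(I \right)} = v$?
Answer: $\frac{5}{66} \approx 0.075758$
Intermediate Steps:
$T{\left(I \right)} = 0$
$u = \frac{1}{66}$ ($u = \frac{1}{66 + 0} = \frac{1}{66} \approx 0.015152$)
$\left(\left(-33 + 7\right) + 31\right) u = \left(\left(-33 + 7\right) + 31\right) \frac{1}{66} = \left(-26 + 31\right) \frac{1}{66} = 5 \cdot \frac{1}{66} = \frac{5}{66}$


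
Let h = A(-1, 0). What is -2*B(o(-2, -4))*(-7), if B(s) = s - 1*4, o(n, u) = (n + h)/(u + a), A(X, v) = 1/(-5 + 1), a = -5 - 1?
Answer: -1057/20 ≈ -52.850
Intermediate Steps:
a = -6
A(X, v) = -1/4 (A(X, v) = 1/(-4) = -1/4)
h = -1/4 ≈ -0.25000
o(n, u) = (-1/4 + n)/(-6 + u) (o(n, u) = (n - 1/4)/(u - 6) = (-1/4 + n)/(-6 + u))
B(s) = -4 + s (B(s) = s - 4 = -4 + s)
-2*B(o(-2, -4))*(-7) = -2*(-4 + (-1/4 - 2)/(-6 - 4))*(-7) = -2*(-4 - 9/4/(-10))*(-7) = -2*(-4 - 1/10*(-9/4))*(-7) = -2*(-4 + 9/40)*(-7) = -2*(-151/40)*(-7) = (151/20)*(-7) = -1057/20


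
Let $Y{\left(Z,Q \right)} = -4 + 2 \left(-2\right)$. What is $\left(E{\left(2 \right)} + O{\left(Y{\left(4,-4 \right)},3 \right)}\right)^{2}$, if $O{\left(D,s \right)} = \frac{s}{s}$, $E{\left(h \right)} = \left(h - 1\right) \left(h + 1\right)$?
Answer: $16$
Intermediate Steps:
$Y{\left(Z,Q \right)} = -8$ ($Y{\left(Z,Q \right)} = -4 - 4 = -8$)
$E{\left(h \right)} = \left(1 + h\right) \left(-1 + h\right)$ ($E{\left(h \right)} = \left(-1 + h\right) \left(1 + h\right) = \left(1 + h\right) \left(-1 + h\right)$)
$O{\left(D,s \right)} = 1$
$\left(E{\left(2 \right)} + O{\left(Y{\left(4,-4 \right)},3 \right)}\right)^{2} = \left(\left(-1 + 2^{2}\right) + 1\right)^{2} = \left(\left(-1 + 4\right) + 1\right)^{2} = \left(3 + 1\right)^{2} = 4^{2} = 16$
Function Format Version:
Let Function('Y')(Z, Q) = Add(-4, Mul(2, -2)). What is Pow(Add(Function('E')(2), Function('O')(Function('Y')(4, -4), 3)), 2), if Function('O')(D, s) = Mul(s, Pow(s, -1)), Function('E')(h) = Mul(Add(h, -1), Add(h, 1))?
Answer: 16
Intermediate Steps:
Function('Y')(Z, Q) = -8 (Function('Y')(Z, Q) = Add(-4, -4) = -8)
Function('E')(h) = Mul(Add(1, h), Add(-1, h)) (Function('E')(h) = Mul(Add(-1, h), Add(1, h)) = Mul(Add(1, h), Add(-1, h)))
Function('O')(D, s) = 1
Pow(Add(Function('E')(2), Function('O')(Function('Y')(4, -4), 3)), 2) = Pow(Add(Add(-1, Pow(2, 2)), 1), 2) = Pow(Add(Add(-1, 4), 1), 2) = Pow(Add(3, 1), 2) = Pow(4, 2) = 16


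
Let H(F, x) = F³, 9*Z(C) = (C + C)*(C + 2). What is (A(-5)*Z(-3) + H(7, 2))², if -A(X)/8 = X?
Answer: 1229881/9 ≈ 1.3665e+5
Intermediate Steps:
Z(C) = 2*C*(2 + C)/9 (Z(C) = ((C + C)*(C + 2))/9 = ((2*C)*(2 + C))/9 = (2*C*(2 + C))/9 = 2*C*(2 + C)/9)
A(X) = -8*X
(A(-5)*Z(-3) + H(7, 2))² = ((-8*(-5))*((2/9)*(-3)*(2 - 3)) + 7³)² = (40*((2/9)*(-3)*(-1)) + 343)² = (40*(⅔) + 343)² = (80/3 + 343)² = (1109/3)² = 1229881/9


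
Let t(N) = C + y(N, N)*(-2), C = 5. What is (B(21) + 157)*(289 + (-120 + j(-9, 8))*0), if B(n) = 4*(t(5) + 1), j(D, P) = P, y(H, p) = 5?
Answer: 40749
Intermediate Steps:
t(N) = -5 (t(N) = 5 + 5*(-2) = 5 - 10 = -5)
B(n) = -16 (B(n) = 4*(-5 + 1) = 4*(-4) = -16)
(B(21) + 157)*(289 + (-120 + j(-9, 8))*0) = (-16 + 157)*(289 + (-120 + 8)*0) = 141*(289 - 112*0) = 141*(289 + 0) = 141*289 = 40749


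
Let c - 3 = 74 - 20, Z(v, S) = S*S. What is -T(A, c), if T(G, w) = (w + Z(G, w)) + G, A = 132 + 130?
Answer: -3568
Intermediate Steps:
A = 262
Z(v, S) = S²
c = 57 (c = 3 + (74 - 20) = 3 + 54 = 57)
T(G, w) = G + w + w² (T(G, w) = (w + w²) + G = G + w + w²)
-T(A, c) = -(262 + 57 + 57²) = -(262 + 57 + 3249) = -1*3568 = -3568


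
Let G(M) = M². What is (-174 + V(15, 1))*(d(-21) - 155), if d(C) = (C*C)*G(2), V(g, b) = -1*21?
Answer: -313755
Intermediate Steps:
V(g, b) = -21
d(C) = 4*C² (d(C) = (C*C)*2² = C²*4 = 4*C²)
(-174 + V(15, 1))*(d(-21) - 155) = (-174 - 21)*(4*(-21)² - 155) = -195*(4*441 - 155) = -195*(1764 - 155) = -195*1609 = -313755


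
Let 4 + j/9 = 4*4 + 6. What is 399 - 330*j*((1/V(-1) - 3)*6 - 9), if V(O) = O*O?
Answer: 1123059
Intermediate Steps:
V(O) = O**2
j = 162 (j = -36 + 9*(4*4 + 6) = -36 + 9*(16 + 6) = -36 + 9*22 = -36 + 198 = 162)
399 - 330*j*((1/V(-1) - 3)*6 - 9) = 399 - 53460*((1/((-1)**2) - 3)*6 - 9) = 399 - 53460*((1/1 - 3)*6 - 9) = 399 - 53460*((1 - 3)*6 - 9) = 399 - 53460*(-2*6 - 9) = 399 - 53460*(-12 - 9) = 399 - 53460*(-21) = 399 - 330*(-3402) = 399 + 1122660 = 1123059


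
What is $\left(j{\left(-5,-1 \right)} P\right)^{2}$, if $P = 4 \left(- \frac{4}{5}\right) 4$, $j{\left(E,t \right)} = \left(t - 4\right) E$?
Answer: $102400$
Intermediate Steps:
$j{\left(E,t \right)} = E \left(-4 + t\right)$ ($j{\left(E,t \right)} = \left(t - 4\right) E = \left(-4 + t\right) E = E \left(-4 + t\right)$)
$P = - \frac{64}{5}$ ($P = 4 \left(\left(-4\right) \frac{1}{5}\right) 4 = 4 \left(- \frac{4}{5}\right) 4 = \left(- \frac{16}{5}\right) 4 = - \frac{64}{5} \approx -12.8$)
$\left(j{\left(-5,-1 \right)} P\right)^{2} = \left(- 5 \left(-4 - 1\right) \left(- \frac{64}{5}\right)\right)^{2} = \left(\left(-5\right) \left(-5\right) \left(- \frac{64}{5}\right)\right)^{2} = \left(25 \left(- \frac{64}{5}\right)\right)^{2} = \left(-320\right)^{2} = 102400$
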